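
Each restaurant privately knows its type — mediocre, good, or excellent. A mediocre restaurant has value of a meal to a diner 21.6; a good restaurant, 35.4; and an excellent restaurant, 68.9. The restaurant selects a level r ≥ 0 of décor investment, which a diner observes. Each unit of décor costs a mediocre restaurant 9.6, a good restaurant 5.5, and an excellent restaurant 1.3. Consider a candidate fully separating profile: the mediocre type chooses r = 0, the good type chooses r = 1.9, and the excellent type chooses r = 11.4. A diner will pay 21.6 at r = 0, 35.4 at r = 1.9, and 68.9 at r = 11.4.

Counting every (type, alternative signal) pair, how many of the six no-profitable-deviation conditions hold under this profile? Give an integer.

Excellent (own payoff 68.9 − 1.3×11.4 = 54.08): to r=0 gives 21.6 → no gain ✓; to r=1.9 gives 35.4 − 1.3×1.9 = 32.93 → no gain ✓.
Mediocre (own payoff 21.6): to r=1.9 gives 35.4 − 9.6×1.9 = 17.16 → no gain ✓; to r=11.4 gives 68.9 − 9.6×11.4 = -40.54 → no gain ✓.
Good (own payoff 35.4 − 5.5×1.9 = 24.95): to r=0 gives 21.6 → no gain ✓; to r=11.4 gives 68.9 − 5.5×11.4 = 6.2 → no gain ✓.
6 of the 6 constraints hold; this profile is a separating equilibrium.

6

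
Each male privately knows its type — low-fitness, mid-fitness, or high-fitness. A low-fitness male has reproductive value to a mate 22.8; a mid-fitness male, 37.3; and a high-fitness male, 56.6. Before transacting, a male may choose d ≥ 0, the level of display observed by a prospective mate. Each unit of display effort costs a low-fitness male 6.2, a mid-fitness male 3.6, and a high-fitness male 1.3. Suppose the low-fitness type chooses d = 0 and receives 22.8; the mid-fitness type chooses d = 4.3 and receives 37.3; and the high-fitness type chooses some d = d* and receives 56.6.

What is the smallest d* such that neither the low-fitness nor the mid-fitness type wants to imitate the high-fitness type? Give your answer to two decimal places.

Mid-fitness type (on-path payoff 37.3 − 3.6×4.3 = 21.82) won't mimic when 21.82 ≥ 56.6 − 3.6·d*, i.e. d* ≥ 9.66.
Low-fitness type (on-path payoff 22.8) won't mimic when 22.8 ≥ 56.6 − 6.2·d*, i.e. d* ≥ 5.45.
Both must hold, so d* = max(5.45, 9.66) = 9.66. The mid-fitness type's constraint binds.

9.66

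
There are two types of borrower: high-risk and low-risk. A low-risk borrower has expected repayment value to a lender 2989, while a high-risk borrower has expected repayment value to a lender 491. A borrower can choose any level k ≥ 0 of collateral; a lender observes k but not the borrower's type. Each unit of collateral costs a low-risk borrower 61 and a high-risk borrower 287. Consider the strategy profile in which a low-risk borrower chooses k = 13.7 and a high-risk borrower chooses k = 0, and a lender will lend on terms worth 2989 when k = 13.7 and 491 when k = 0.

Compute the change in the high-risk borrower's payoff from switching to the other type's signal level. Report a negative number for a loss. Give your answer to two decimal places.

-1433.90

Playing k = 0 the high-risk borrower receives 491.
Deviating to k = 13.7 brings payment 2989 at cost 287 × 13.7 = 3931.9, netting -942.9.
Gain from deviating: -942.9 − 491 = -1433.90.
The gain is negative, so the high-risk type's incentive-compatibility constraint is satisfied.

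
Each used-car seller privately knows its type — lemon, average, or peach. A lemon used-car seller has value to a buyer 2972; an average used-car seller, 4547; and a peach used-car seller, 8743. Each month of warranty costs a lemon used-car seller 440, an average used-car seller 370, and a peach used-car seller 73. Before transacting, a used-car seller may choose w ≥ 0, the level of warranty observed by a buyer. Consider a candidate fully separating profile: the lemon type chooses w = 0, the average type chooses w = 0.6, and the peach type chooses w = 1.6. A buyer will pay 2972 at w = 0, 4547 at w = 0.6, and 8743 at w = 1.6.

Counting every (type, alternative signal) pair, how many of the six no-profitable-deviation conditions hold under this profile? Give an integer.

Average (own payoff 4547 − 370×0.6 = 4325): to w=0 gives 2972 → no gain ✓; to w=1.6 gives 8743 − 370×1.6 = 8151 → profitable ✗.
Peach (own payoff 8743 − 73×1.6 = 8626.2): to w=0 gives 2972 → no gain ✓; to w=0.6 gives 4547 − 73×0.6 = 4503.2 → no gain ✓.
Lemon (own payoff 2972): to w=0.6 gives 4547 − 440×0.6 = 4283 → profitable ✗; to w=1.6 gives 8743 − 440×1.6 = 8039 → profitable ✗.
3 of the 6 constraints hold; not an equilibrium.

3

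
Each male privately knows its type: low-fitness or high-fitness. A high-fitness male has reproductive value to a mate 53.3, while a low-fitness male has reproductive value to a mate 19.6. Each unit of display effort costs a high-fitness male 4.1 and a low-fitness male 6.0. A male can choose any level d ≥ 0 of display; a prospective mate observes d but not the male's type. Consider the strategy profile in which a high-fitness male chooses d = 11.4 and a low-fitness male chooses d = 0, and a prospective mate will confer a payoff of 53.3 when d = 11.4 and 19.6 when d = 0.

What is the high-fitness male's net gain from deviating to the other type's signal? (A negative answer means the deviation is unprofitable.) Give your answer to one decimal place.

13.0

Playing d = 11.4 the high-fitness male receives 53.3 − 4.1 × 11.4 = 6.56.
Deviating to d = 0 yields 19.6 instead.
Gain from deviating: 19.6 − 6.56 = 13.04, i.e. 13.0 to one decimal place.
The gain is positive, so the high-fitness type's incentive-compatibility constraint is violated — this profile is not a separating equilibrium.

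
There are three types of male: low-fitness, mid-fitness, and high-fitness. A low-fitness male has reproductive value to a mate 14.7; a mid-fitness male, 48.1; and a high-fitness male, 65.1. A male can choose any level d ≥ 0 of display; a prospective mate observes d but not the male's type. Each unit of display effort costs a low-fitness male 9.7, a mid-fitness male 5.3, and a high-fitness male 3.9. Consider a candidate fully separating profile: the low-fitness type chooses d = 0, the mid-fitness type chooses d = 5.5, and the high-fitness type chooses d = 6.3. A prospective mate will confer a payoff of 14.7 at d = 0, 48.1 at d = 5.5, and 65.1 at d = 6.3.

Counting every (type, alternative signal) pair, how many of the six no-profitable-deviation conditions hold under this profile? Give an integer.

Mid-fitness (own payoff 48.1 − 5.3×5.5 = 18.95): to d=0 gives 14.7 → no gain ✓; to d=6.3 gives 65.1 − 5.3×6.3 = 31.71 → profitable ✗.
Low-fitness (own payoff 14.7): to d=5.5 gives 48.1 − 9.7×5.5 = -5.25 → no gain ✓; to d=6.3 gives 65.1 − 9.7×6.3 = 3.99 → no gain ✓.
High-fitness (own payoff 65.1 − 3.9×6.3 = 40.53): to d=0 gives 14.7 → no gain ✓; to d=5.5 gives 48.1 − 3.9×5.5 = 26.65 → no gain ✓.
5 of the 6 constraints hold; not an equilibrium.

5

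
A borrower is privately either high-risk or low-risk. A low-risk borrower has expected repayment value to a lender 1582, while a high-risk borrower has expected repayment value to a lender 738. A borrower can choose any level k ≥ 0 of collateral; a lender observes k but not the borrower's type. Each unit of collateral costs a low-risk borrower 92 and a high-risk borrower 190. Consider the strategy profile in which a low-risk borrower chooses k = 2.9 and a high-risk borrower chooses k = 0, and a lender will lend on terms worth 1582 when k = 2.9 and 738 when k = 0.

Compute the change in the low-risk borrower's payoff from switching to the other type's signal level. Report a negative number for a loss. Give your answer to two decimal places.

Playing k = 2.9 the low-risk borrower receives 1582 − 92 × 2.9 = 1315.2.
Deviating to k = 0 yields 738 instead.
Gain from deviating: 738 − 1315.2 = -577.20.
The gain is negative, so the low-risk type's incentive-compatibility constraint is satisfied.

-577.20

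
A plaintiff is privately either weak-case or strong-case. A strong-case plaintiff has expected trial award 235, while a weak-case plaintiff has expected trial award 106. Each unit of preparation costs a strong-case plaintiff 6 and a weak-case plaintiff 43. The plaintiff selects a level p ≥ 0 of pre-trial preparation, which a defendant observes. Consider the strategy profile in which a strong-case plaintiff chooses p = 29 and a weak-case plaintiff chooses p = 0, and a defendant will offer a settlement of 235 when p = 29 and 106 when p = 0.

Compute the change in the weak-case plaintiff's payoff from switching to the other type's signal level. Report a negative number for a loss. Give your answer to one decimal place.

-1118.0

Playing p = 0 the weak-case plaintiff receives 106.
Deviating to p = 29 brings payment 235 at cost 43 × 29 = 1247, netting -1012.
Gain from deviating: -1012 − 106 = -1118.0.
The gain is negative, so the weak-case type's incentive-compatibility constraint is satisfied.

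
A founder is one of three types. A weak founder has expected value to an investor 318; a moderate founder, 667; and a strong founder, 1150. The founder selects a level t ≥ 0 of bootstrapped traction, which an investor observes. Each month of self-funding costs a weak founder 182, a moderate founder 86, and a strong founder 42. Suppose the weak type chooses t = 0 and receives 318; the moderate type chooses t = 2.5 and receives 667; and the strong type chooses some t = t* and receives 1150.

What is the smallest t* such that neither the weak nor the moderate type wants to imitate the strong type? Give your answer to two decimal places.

Weak type (on-path payoff 318) won't mimic when 318 ≥ 1150 − 182·t*, i.e. t* ≥ 4.57.
Moderate type (on-path payoff 667 − 86×2.5 = 452) won't mimic when 452 ≥ 1150 − 86·t*, i.e. t* ≥ 8.12.
Both must hold, so t* = max(4.57, 8.12) = 8.12. The moderate type's constraint binds.

8.12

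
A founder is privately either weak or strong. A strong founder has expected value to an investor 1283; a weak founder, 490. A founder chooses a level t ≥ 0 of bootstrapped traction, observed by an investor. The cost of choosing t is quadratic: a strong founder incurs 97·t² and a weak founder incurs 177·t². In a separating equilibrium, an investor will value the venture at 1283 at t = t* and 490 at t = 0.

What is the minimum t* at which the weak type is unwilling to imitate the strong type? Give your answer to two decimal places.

2.12

The weak type at t = 0 receives 490; imitating at t* yields 1283 − 177·t*².
Indifference: 490 = 1283 − 177·t*², so t*² = (1283 − 490) / 177 ≈ 4.4802.
t* = √4.4802 ≈ 2.12.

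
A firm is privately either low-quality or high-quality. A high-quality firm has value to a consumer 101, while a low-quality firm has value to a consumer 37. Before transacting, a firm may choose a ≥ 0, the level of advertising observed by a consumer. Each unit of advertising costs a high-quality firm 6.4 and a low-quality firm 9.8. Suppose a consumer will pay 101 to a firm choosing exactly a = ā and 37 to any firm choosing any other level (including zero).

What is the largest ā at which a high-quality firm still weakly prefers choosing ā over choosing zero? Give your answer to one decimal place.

Choosing ā yields the high-quality type 101 − 6.4·ā; choosing zero yields 37.
The high-quality type is indifferent at 101 − 6.4·ā = 37, i.e. ā = (101 − 37) / 6.4 = 10.0.
For any ā above 10.0 the high-quality type would rather pool at zero, so separation collapses.

10.0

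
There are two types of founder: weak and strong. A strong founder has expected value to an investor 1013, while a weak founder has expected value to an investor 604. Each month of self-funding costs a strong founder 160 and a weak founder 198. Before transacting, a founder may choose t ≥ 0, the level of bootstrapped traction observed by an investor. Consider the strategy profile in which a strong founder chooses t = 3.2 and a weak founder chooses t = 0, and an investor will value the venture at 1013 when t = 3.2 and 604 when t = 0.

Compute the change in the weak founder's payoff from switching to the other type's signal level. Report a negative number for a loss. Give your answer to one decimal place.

-224.6

Playing t = 0 the weak founder receives 604.
Deviating to t = 3.2 brings payment 1013 at cost 198 × 3.2 = 633.6, netting 379.4.
Gain from deviating: 379.4 − 604 = -224.6.
The gain is negative, so the weak type's incentive-compatibility constraint is satisfied.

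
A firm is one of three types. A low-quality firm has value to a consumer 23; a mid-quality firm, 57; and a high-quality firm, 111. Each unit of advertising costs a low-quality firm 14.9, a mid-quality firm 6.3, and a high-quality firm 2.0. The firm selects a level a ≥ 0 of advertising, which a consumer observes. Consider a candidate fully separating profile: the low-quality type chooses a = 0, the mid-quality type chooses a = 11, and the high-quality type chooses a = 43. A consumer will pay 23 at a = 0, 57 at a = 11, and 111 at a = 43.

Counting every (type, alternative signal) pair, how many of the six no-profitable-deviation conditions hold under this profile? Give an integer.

4

High-quality (own payoff 111 − 2.0×43 = 25): to a=0 gives 23 → no gain ✓; to a=11 gives 57 − 2.0×11 = 35 → profitable ✗.
Mid-quality (own payoff 57 − 6.3×11 = -12.3): to a=0 gives 23 → profitable ✗; to a=43 gives 111 − 6.3×43 = -159.9 → no gain ✓.
Low-quality (own payoff 23): to a=11 gives 57 − 14.9×11 = -106.9 → no gain ✓; to a=43 gives 111 − 14.9×43 = -529.7 → no gain ✓.
4 of the 6 constraints hold; not an equilibrium.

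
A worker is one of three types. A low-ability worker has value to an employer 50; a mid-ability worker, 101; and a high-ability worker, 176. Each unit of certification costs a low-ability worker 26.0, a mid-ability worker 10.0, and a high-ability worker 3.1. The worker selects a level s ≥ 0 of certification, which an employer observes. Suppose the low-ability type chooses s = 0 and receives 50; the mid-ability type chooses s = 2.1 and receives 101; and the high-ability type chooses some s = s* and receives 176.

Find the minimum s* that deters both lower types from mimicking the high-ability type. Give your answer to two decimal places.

Mid-ability type (on-path payoff 101 − 10.0×2.1 = 80) won't mimic when 80 ≥ 176 − 10.0·s*, i.e. s* ≥ 9.60.
Low-ability type (on-path payoff 50) won't mimic when 50 ≥ 176 − 26.0·s*, i.e. s* ≥ 4.85.
Both must hold, so s* = max(4.85, 9.60) = 9.60. The mid-ability type's constraint binds.

9.60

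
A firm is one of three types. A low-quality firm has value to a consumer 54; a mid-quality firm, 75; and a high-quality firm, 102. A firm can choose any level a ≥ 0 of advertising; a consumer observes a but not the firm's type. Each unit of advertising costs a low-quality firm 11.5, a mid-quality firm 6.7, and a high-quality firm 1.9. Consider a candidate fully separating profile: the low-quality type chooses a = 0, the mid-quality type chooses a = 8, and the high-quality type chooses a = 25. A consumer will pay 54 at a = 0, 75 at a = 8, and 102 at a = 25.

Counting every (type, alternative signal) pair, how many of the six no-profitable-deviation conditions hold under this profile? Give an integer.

4

High-quality (own payoff 102 − 1.9×25 = 54.5): to a=0 gives 54 → no gain ✓; to a=8 gives 75 − 1.9×8 = 59.8 → profitable ✗.
Low-quality (own payoff 54): to a=8 gives 75 − 11.5×8 = -17 → no gain ✓; to a=25 gives 102 − 11.5×25 = -185.5 → no gain ✓.
Mid-quality (own payoff 75 − 6.7×8 = 21.4): to a=0 gives 54 → profitable ✗; to a=25 gives 102 − 6.7×25 = -65.5 → no gain ✓.
4 of the 6 constraints hold; not an equilibrium.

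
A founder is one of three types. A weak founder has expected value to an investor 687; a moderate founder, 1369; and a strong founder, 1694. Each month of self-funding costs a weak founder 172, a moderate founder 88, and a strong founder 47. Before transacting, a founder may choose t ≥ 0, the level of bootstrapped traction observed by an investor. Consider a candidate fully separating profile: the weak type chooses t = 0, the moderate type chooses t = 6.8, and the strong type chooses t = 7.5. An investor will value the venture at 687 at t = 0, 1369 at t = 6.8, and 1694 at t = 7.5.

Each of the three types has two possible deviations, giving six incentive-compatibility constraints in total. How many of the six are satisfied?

5

Weak (own payoff 687): to t=6.8 gives 1369 − 172×6.8 = 199.4 → no gain ✓; to t=7.5 gives 1694 − 172×7.5 = 404 → no gain ✓.
Moderate (own payoff 1369 − 88×6.8 = 770.6): to t=0 gives 687 → no gain ✓; to t=7.5 gives 1694 − 88×7.5 = 1034 → profitable ✗.
Strong (own payoff 1694 − 47×7.5 = 1341.5): to t=0 gives 687 → no gain ✓; to t=6.8 gives 1369 − 47×6.8 = 1049.4 → no gain ✓.
5 of the 6 constraints hold; not an equilibrium.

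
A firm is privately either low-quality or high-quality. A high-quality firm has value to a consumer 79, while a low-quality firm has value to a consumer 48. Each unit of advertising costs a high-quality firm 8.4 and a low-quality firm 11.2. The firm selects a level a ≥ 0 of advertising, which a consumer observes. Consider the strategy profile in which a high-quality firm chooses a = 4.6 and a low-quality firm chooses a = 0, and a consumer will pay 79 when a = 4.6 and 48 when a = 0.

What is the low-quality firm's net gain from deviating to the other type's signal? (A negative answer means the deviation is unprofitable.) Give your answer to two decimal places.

-20.52

Playing a = 0 the low-quality firm receives 48.
Deviating to a = 4.6 brings payment 79 at cost 11.2 × 4.6 = 51.52, netting 27.48.
Gain from deviating: 27.48 − 48 = -20.52.
The gain is negative, so the low-quality type's incentive-compatibility constraint is satisfied.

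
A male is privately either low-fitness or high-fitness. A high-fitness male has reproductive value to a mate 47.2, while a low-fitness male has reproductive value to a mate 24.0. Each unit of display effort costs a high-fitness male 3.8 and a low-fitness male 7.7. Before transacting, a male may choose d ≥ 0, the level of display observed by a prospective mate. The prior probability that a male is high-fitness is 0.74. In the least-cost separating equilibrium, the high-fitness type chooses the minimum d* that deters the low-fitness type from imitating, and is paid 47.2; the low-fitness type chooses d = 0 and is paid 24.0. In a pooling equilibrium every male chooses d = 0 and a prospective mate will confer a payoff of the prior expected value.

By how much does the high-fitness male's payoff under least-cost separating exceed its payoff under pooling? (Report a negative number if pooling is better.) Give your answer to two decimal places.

-5.42

Least-cost separating signal: d* solves 24.0 = 47.2 − 7.7·d*, so d* = (47.2 − 24.0)/7.7 ≈ 3.0130.
High-fitness type's separating payoff: 47.2 − 3.8 × d* = 47.2 − 3.8 × (47.2 − 24.0)/7.7 = 47.2 − 88.16/7.7 ≈ 35.7506.
Pooling payoff: 0.74 × 47.2 + 0.26 × 24.0 = 41.168.
Difference: 35.7506 − 41.168 = -5.4174, i.e. -5.42 to two decimal places.
The high-fitness type would prefer the pooling outcome.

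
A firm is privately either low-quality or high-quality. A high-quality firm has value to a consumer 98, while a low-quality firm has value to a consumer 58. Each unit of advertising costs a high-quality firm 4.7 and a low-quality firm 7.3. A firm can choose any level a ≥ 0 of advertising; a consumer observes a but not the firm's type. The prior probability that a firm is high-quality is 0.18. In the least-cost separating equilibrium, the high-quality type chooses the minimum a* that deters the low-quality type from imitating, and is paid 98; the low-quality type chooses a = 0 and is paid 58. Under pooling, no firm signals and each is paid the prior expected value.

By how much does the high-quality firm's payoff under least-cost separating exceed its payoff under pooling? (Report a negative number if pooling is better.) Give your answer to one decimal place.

7.0

Least-cost separating signal: a* solves 58 = 98 − 7.3·a*, so a* = (98 − 58)/7.3 ≈ 5.4795.
High-quality type's separating payoff: 98 − 4.7 × a* = 98 − 4.7 × (98 − 58)/7.3 = 98 − 188/7.3 ≈ 72.247.
Pooling payoff: 0.18 × 98 + 0.82 × 58 = 65.2.
Difference: 72.247 − 65.2 = 7.047, i.e. 7.0 to one decimal place.
The high-quality type prefers to separate.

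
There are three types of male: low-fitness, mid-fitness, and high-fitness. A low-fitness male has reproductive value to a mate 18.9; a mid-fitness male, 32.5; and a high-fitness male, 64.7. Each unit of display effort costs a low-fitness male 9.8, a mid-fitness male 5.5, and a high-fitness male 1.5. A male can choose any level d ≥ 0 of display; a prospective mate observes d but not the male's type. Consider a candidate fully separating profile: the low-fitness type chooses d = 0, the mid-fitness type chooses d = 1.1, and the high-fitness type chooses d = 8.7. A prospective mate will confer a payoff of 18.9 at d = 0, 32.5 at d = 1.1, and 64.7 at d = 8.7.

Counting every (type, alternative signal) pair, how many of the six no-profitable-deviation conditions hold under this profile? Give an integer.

5

High-fitness (own payoff 64.7 − 1.5×8.7 = 51.65): to d=0 gives 18.9 → no gain ✓; to d=1.1 gives 32.5 − 1.5×1.1 = 30.85 → no gain ✓.
Low-fitness (own payoff 18.9): to d=1.1 gives 32.5 − 9.8×1.1 = 21.72 → profitable ✗; to d=8.7 gives 64.7 − 9.8×8.7 = -20.56 → no gain ✓.
Mid-fitness (own payoff 32.5 − 5.5×1.1 = 26.45): to d=0 gives 18.9 → no gain ✓; to d=8.7 gives 64.7 − 5.5×8.7 = 16.85 → no gain ✓.
5 of the 6 constraints hold; not an equilibrium.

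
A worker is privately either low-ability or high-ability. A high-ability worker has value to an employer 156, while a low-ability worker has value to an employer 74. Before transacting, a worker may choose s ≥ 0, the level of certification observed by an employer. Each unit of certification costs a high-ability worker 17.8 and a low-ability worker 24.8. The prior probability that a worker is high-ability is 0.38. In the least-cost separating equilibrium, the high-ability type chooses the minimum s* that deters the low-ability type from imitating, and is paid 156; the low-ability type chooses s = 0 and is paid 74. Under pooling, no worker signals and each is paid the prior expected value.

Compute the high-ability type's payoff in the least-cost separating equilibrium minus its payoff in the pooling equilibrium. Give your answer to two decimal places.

-8.01

Least-cost separating signal: s* solves 74 = 156 − 24.8·s*, so s* = (156 − 74)/24.8 ≈ 3.3065.
High-ability type's separating payoff: 156 − 17.8 × s* = 156 − 17.8 × (156 − 74)/24.8 = 156 − 1459.6/24.8 ≈ 97.1452.
Pooling payoff: 0.38 × 156 + 0.62 × 74 = 105.16.
Difference: 97.1452 − 105.16 = -8.0148, i.e. -8.01 to two decimal places.
The high-ability type would prefer the pooling outcome.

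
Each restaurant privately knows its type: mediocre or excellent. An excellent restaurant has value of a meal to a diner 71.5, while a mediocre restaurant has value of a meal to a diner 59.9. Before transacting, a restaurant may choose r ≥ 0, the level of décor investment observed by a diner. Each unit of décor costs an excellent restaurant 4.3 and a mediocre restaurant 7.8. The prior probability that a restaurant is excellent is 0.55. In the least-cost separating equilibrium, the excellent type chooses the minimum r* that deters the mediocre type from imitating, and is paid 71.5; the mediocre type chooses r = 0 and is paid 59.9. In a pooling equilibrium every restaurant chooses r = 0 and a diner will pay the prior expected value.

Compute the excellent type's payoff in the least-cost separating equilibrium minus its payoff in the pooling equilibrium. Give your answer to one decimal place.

-1.2

Least-cost separating signal: r* solves 59.9 = 71.5 − 7.8·r*, so r* = (71.5 − 59.9)/7.8 ≈ 1.4872.
Excellent type's separating payoff: 71.5 − 4.3 × r* = 71.5 − 4.3 × (71.5 − 59.9)/7.8 = 71.5 − 49.88/7.8 ≈ 65.105.
Pooling payoff: 0.55 × 71.5 + 0.45 × 59.9 = 66.28.
Difference: 65.105 − 66.28 = -1.175, i.e. -1.2 to one decimal place.
The excellent type would prefer the pooling outcome.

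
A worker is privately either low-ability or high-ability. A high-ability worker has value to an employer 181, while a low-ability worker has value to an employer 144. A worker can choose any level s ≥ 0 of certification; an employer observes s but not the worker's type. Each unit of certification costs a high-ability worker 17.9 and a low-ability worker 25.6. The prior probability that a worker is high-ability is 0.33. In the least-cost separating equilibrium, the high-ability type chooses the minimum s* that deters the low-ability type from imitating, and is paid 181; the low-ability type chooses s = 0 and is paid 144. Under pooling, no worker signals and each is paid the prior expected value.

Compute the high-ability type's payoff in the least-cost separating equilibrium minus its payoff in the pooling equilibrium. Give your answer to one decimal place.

Least-cost separating signal: s* solves 144 = 181 − 25.6·s*, so s* = (181 − 144)/25.6 ≈ 1.4453.
High-ability type's separating payoff: 181 − 17.9 × s* = 181 − 17.9 × (181 − 144)/25.6 = 181 − 662.3/25.6 ≈ 155.129.
Pooling payoff: 0.33 × 181 + 0.67 × 144 = 156.21.
Difference: 155.129 − 156.21 = -1.081, i.e. -1.1 to one decimal place.
The high-ability type would prefer the pooling outcome.

-1.1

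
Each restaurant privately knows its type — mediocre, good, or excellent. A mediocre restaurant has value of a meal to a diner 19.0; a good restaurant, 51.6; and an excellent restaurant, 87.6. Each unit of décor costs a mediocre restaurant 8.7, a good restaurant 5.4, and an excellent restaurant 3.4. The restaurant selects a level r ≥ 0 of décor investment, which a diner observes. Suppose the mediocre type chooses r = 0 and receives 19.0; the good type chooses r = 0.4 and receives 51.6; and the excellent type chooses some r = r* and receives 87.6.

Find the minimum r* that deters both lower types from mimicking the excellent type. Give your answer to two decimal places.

7.89

Good type (on-path payoff 51.6 − 5.4×0.4 = 49.44) won't mimic when 49.44 ≥ 87.6 − 5.4·r*, i.e. r* ≥ 7.07.
Mediocre type (on-path payoff 19.0) won't mimic when 19.0 ≥ 87.6 − 8.7·r*, i.e. r* ≥ 7.89.
Both must hold, so r* = max(7.89, 7.07) = 7.89. The mediocre type's constraint binds.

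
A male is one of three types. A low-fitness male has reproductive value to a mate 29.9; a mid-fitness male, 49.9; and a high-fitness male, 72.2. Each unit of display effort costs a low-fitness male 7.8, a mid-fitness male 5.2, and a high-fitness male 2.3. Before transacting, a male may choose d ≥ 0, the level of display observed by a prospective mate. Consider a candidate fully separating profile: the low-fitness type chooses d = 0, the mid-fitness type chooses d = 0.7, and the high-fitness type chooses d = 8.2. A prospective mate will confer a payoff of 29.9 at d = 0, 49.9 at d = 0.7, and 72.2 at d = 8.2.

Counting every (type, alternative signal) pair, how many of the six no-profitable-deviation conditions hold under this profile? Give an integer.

5

High-fitness (own payoff 72.2 − 2.3×8.2 = 53.34): to d=0 gives 29.9 → no gain ✓; to d=0.7 gives 49.9 − 2.3×0.7 = 48.29 → no gain ✓.
Mid-fitness (own payoff 49.9 − 5.2×0.7 = 46.26): to d=0 gives 29.9 → no gain ✓; to d=8.2 gives 72.2 − 5.2×8.2 = 29.56 → no gain ✓.
Low-fitness (own payoff 29.9): to d=0.7 gives 49.9 − 7.8×0.7 = 44.44 → profitable ✗; to d=8.2 gives 72.2 − 7.8×8.2 = 8.24 → no gain ✓.
5 of the 6 constraints hold; not an equilibrium.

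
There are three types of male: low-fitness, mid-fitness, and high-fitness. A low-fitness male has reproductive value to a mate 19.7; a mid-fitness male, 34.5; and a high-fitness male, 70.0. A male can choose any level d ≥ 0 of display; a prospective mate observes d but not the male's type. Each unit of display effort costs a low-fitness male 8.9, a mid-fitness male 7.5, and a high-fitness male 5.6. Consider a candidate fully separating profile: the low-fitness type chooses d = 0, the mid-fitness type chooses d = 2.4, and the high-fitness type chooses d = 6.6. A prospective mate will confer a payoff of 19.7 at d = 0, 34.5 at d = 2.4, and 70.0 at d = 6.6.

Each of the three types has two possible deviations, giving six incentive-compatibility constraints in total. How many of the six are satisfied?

High-fitness (own payoff 70.0 − 5.6×6.6 = 33.04): to d=0 gives 19.7 → no gain ✓; to d=2.4 gives 34.5 − 5.6×2.4 = 21.06 → no gain ✓.
Low-fitness (own payoff 19.7): to d=2.4 gives 34.5 − 8.9×2.4 = 13.14 → no gain ✓; to d=6.6 gives 70.0 − 8.9×6.6 = 11.26 → no gain ✓.
Mid-fitness (own payoff 34.5 − 7.5×2.4 = 16.5): to d=0 gives 19.7 → profitable ✗; to d=6.6 gives 70.0 − 7.5×6.6 = 20.5 → profitable ✗.
4 of the 6 constraints hold; not an equilibrium.

4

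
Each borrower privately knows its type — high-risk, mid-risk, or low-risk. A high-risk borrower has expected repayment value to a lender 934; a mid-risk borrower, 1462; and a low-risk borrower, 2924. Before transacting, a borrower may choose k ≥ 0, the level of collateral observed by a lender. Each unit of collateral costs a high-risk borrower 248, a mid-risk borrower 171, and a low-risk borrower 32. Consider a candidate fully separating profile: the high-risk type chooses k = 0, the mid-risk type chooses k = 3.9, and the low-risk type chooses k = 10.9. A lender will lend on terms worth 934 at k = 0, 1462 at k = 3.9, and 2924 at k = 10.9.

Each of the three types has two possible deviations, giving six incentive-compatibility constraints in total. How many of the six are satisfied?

Mid-risk (own payoff 1462 − 171×3.9 = 795.1): to k=0 gives 934 → profitable ✗; to k=10.9 gives 2924 − 171×10.9 = 1060.1 → profitable ✗.
High-risk (own payoff 934): to k=3.9 gives 1462 − 248×3.9 = 494.8 → no gain ✓; to k=10.9 gives 2924 − 248×10.9 = 220.8 → no gain ✓.
Low-risk (own payoff 2924 − 32×10.9 = 2575.2): to k=0 gives 934 → no gain ✓; to k=3.9 gives 1462 − 32×3.9 = 1337.2 → no gain ✓.
4 of the 6 constraints hold; not an equilibrium.

4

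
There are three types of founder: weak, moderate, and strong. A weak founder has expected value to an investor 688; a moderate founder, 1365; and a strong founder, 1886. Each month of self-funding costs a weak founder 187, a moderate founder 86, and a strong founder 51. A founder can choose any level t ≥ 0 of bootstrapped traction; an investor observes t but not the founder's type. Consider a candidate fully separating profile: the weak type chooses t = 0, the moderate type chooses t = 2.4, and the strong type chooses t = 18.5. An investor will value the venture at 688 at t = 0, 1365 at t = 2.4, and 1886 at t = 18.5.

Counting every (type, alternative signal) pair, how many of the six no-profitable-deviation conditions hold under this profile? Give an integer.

Strong (own payoff 1886 − 51×18.5 = 942.5): to t=0 gives 688 → no gain ✓; to t=2.4 gives 1365 − 51×2.4 = 1242.6 → profitable ✗.
Moderate (own payoff 1365 − 86×2.4 = 1158.6): to t=0 gives 688 → no gain ✓; to t=18.5 gives 1886 − 86×18.5 = 295 → no gain ✓.
Weak (own payoff 688): to t=2.4 gives 1365 − 187×2.4 = 916.2 → profitable ✗; to t=18.5 gives 1886 − 187×18.5 = -1573.5 → no gain ✓.
4 of the 6 constraints hold; not an equilibrium.

4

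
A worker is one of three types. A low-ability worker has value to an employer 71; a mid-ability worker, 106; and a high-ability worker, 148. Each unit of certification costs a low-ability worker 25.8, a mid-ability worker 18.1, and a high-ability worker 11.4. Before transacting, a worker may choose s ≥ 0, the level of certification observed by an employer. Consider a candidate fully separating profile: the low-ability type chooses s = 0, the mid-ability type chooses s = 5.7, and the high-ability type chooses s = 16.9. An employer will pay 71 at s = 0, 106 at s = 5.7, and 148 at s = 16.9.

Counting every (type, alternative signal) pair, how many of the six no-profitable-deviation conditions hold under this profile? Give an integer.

3

High-ability (own payoff 148 − 11.4×16.9 = -44.66): to s=0 gives 71 → profitable ✗; to s=5.7 gives 106 − 11.4×5.7 = 41.02 → profitable ✗.
Low-ability (own payoff 71): to s=5.7 gives 106 − 25.8×5.7 = -41.06 → no gain ✓; to s=16.9 gives 148 − 25.8×16.9 = -288.02 → no gain ✓.
Mid-ability (own payoff 106 − 18.1×5.7 = 2.83): to s=0 gives 71 → profitable ✗; to s=16.9 gives 148 − 18.1×16.9 = -157.89 → no gain ✓.
3 of the 6 constraints hold; not an equilibrium.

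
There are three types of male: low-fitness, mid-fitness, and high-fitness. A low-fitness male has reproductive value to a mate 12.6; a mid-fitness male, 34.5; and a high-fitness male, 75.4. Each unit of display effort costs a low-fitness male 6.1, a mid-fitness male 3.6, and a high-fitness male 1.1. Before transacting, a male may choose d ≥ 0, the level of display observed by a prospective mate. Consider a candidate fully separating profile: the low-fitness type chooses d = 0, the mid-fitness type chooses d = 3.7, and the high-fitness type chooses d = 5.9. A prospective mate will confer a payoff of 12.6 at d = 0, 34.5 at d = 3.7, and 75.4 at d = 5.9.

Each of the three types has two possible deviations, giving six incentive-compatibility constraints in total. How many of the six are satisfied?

4

Mid-fitness (own payoff 34.5 − 3.6×3.7 = 21.18): to d=0 gives 12.6 → no gain ✓; to d=5.9 gives 75.4 − 3.6×5.9 = 54.16 → profitable ✗.
Low-fitness (own payoff 12.6): to d=3.7 gives 34.5 − 6.1×3.7 = 11.93 → no gain ✓; to d=5.9 gives 75.4 − 6.1×5.9 = 39.41 → profitable ✗.
High-fitness (own payoff 75.4 − 1.1×5.9 = 68.91): to d=0 gives 12.6 → no gain ✓; to d=3.7 gives 34.5 − 1.1×3.7 = 30.43 → no gain ✓.
4 of the 6 constraints hold; not an equilibrium.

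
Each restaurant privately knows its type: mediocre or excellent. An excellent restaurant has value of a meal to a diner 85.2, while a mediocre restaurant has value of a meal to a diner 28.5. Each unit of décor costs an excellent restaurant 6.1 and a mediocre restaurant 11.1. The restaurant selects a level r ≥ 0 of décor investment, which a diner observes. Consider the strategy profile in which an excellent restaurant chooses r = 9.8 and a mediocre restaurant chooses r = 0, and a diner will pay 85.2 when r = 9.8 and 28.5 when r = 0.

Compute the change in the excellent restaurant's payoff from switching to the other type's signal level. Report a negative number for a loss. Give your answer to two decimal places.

3.08

Playing r = 9.8 the excellent restaurant receives 85.2 − 6.1 × 9.8 = 25.42.
Deviating to r = 0 yields 28.5 instead.
Gain from deviating: 28.5 − 25.42 = 3.08.
The gain is positive, so the excellent type's incentive-compatibility constraint is violated — this profile is not a separating equilibrium.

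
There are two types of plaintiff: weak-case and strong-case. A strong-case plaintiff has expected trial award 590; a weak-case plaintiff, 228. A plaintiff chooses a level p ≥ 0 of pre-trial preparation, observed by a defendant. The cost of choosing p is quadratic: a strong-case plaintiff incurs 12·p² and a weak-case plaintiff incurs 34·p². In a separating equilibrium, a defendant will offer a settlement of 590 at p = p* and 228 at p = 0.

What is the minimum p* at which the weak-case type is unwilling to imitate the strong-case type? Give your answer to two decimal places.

3.26

The weak-case type at p = 0 receives 228; imitating at p* yields 590 − 34·p*².
Indifference: 228 = 590 − 34·p*², so p*² = (590 − 228) / 34 ≈ 10.6471.
p* = √10.6471 ≈ 3.26.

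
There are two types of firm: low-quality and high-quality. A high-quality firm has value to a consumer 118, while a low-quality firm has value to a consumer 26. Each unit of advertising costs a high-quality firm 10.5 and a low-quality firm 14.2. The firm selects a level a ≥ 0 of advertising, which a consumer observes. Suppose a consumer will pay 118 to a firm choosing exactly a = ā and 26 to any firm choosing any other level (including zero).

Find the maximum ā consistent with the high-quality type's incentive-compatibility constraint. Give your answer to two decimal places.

Choosing ā yields the high-quality type 118 − 10.5·ā; choosing zero yields 26.
The high-quality type is indifferent at 118 − 10.5·ā = 26, i.e. ā = (118 − 26) / 10.5 ≈ 8.76.
For any ā above 8.76 the high-quality type would rather pool at zero, so separation collapses.

8.76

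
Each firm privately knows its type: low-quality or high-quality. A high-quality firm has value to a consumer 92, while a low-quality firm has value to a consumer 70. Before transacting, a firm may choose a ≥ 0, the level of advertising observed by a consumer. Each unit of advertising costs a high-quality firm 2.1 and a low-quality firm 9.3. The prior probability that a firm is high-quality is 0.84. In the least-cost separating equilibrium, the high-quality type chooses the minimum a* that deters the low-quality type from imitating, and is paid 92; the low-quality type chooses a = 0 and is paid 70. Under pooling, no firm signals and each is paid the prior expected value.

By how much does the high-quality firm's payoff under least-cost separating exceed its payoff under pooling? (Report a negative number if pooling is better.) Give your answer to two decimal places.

-1.45

Least-cost separating signal: a* solves 70 = 92 − 9.3·a*, so a* = (92 − 70)/9.3 ≈ 2.3656.
High-quality type's separating payoff: 92 − 2.1 × a* = 92 − 2.1 × (92 − 70)/9.3 = 92 − 46.2/9.3 ≈ 87.0323.
Pooling payoff: 0.84 × 92 + 0.16 × 70 = 88.48.
Difference: 87.0323 − 88.48 = -1.4477, i.e. -1.45 to two decimal places.
The high-quality type would prefer the pooling outcome.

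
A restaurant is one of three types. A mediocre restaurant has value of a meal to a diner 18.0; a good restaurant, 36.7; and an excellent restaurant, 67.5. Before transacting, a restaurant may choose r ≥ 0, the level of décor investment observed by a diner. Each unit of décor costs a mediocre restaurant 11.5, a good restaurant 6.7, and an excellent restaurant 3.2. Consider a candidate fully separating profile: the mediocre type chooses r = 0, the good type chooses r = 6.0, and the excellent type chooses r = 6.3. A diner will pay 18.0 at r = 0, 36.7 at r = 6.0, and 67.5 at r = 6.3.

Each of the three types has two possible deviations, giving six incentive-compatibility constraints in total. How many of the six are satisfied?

4

Mediocre (own payoff 18.0): to r=6.0 gives 36.7 − 11.5×6.0 = -32.3 → no gain ✓; to r=6.3 gives 67.5 − 11.5×6.3 = -4.95 → no gain ✓.
Excellent (own payoff 67.5 − 3.2×6.3 = 47.34): to r=0 gives 18.0 → no gain ✓; to r=6.0 gives 36.7 − 3.2×6.0 = 17.5 → no gain ✓.
Good (own payoff 36.7 − 6.7×6.0 = -3.5): to r=0 gives 18.0 → profitable ✗; to r=6.3 gives 67.5 − 6.7×6.3 = 25.29 → profitable ✗.
4 of the 6 constraints hold; not an equilibrium.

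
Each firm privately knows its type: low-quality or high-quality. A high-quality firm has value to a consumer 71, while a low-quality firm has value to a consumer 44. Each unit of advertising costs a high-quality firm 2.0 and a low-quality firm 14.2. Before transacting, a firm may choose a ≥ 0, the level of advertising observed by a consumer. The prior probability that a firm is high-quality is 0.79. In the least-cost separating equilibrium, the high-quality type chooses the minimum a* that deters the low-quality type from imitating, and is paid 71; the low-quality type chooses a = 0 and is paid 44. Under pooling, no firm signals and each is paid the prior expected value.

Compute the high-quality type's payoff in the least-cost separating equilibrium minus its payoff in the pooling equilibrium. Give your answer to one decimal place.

Least-cost separating signal: a* solves 44 = 71 − 14.2·a*, so a* = (71 − 44)/14.2 ≈ 1.9014.
High-quality type's separating payoff: 71 − 2.0 × a* = 71 − 2.0 × (71 − 44)/14.2 = 71 − 54/14.2 ≈ 67.197.
Pooling payoff: 0.79 × 71 + 0.21 × 44 = 65.33.
Difference: 67.197 − 65.33 = 1.867, i.e. 1.9 to one decimal place.
The high-quality type prefers to separate.

1.9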